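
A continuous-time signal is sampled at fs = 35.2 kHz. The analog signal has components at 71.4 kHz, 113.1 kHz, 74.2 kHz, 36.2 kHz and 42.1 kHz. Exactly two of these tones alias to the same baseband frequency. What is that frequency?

1 kHz

fs/2 = 17.6 kHz.
71.4 kHz mod fs = 1 kHz.
1 kHz ≤ fs/2 = 17.6 kHz, appears at 1 kHz.
113.1 kHz mod fs = 7.5 kHz.
7.5 kHz ≤ fs/2 = 17.6 kHz, appears at 7.5 kHz.
74.2 kHz mod fs = 3.8 kHz.
3.8 kHz ≤ fs/2 = 17.6 kHz, appears at 3.8 kHz.
36.2 kHz mod fs = 1 kHz.
1 kHz ≤ fs/2 = 17.6 kHz, appears at 1 kHz.
42.1 kHz mod fs = 6.9 kHz.
6.9 kHz ≤ fs/2 = 17.6 kHz, appears at 6.9 kHz.
36.2 kHz and 71.4 kHz both map to 1 kHz.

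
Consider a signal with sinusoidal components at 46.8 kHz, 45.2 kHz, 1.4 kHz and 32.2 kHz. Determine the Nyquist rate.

Highest-frequency component: 46.8 kHz.
Nyquist rate = 2 × 46.8 kHz = 93.6 kHz.

93.6 kHz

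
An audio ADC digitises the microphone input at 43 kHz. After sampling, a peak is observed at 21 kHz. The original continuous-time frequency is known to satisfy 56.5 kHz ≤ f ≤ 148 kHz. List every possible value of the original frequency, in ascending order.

Frequencies that alias to 21 kHz are k·fs ± 21 kHz for integer k ≥ 0.
k=0: 21 kHz.
k=1: 22 kHz, 64 kHz.
k=2: 65 kHz, 107 kHz.
k=3: 108 kHz, 150 kHz.
k=4: 151 kHz, 193 kHz.
Within [56.5 kHz, 148 kHz]: 64 kHz, 65 kHz, 107 kHz, 108 kHz.

64 kHz, 65 kHz, 107 kHz, 108 kHz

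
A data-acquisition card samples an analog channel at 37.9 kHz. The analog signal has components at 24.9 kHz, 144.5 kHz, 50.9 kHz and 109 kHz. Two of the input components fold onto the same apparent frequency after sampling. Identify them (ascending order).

fs/2 = 18.95 kHz.
24.9 kHz > fs/2 = 18.95 kHz, folds to fs − 24.9 kHz = 13 kHz.
144.5 kHz mod fs = 30.8 kHz.
30.8 kHz > fs/2 = 18.95 kHz, folds to fs − 30.8 kHz = 7.1 kHz.
50.9 kHz mod fs = 13 kHz.
13 kHz ≤ fs/2 = 18.95 kHz, appears at 13 kHz.
109 kHz mod fs = 33.2 kHz.
33.2 kHz > fs/2 = 18.95 kHz, folds to fs − 33.2 kHz = 4.7 kHz.
24.9 kHz and 50.9 kHz both map to 13 kHz.

24.9 kHz, 50.9 kHz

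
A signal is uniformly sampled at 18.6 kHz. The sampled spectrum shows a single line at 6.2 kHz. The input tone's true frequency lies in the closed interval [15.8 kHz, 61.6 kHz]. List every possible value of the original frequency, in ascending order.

Frequencies that alias to 6.2 kHz are k·fs ± 6.2 kHz for integer k ≥ 0.
k=0: 6.2 kHz.
k=1: 12.4 kHz, 24.8 kHz.
k=2: 31 kHz, 43.4 kHz.
k=3: 49.6 kHz, 62 kHz.
k=4: 68.2 kHz, 80.6 kHz.
Within [15.8 kHz, 61.6 kHz]: 24.8 kHz, 31 kHz, 43.4 kHz, 49.6 kHz.

24.8 kHz, 31 kHz, 43.4 kHz, 49.6 kHz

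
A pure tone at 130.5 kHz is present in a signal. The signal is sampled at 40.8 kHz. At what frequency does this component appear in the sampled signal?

8.1 kHz

130.5 kHz mod fs = 8.1 kHz.
8.1 kHz ≤ fs/2 = 20.4 kHz, appears at 8.1 kHz.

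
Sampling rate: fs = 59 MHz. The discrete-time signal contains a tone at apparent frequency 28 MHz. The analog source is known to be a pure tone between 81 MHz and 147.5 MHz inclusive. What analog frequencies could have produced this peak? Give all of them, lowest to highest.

87 MHz, 90 MHz, 146 MHz

Frequencies that alias to 28 MHz are k·fs ± 28 MHz for integer k ≥ 0.
k=0: 28 MHz.
k=1: 31 MHz, 87 MHz.
k=2: 90 MHz, 146 MHz.
k=3: 149 MHz, 205 MHz.
Within [81 MHz, 147.5 MHz]: 87 MHz, 90 MHz, 146 MHz.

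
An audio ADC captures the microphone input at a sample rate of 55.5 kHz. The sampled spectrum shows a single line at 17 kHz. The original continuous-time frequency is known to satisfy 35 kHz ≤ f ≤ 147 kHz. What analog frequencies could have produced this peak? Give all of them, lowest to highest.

38.5 kHz, 72.5 kHz, 94 kHz, 128 kHz

Frequencies that alias to 17 kHz are k·fs ± 17 kHz for integer k ≥ 0.
k=0: 17 kHz.
k=1: 38.5 kHz, 72.5 kHz.
k=2: 94 kHz, 128 kHz.
k=3: 149.5 kHz, 183.5 kHz.
Within [35 kHz, 147 kHz]: 38.5 kHz, 72.5 kHz, 94 kHz, 128 kHz.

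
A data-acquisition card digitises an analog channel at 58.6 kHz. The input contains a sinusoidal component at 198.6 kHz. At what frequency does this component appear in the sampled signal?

22.8 kHz

198.6 kHz mod fs = 22.8 kHz.
22.8 kHz ≤ fs/2 = 29.3 kHz, appears at 22.8 kHz.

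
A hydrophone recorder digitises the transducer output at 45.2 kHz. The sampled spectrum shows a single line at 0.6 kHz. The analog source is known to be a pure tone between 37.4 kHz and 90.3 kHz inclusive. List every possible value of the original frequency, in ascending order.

44.6 kHz, 45.8 kHz, 89.8 kHz

Frequencies that alias to 0.6 kHz are k·fs ± 0.6 kHz for integer k ≥ 0.
k=0: 0.6 kHz.
k=1: 44.6 kHz, 45.8 kHz.
k=2: 89.8 kHz, 91 kHz.
k=3: 135 kHz, 136.2 kHz.
Within [37.4 kHz, 90.3 kHz]: 44.6 kHz, 45.8 kHz, 89.8 kHz.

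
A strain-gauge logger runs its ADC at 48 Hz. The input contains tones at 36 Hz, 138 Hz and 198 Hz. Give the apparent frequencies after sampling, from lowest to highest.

6 Hz, 12 Hz

fs/2 = 24 Hz.
36 Hz > fs/2 = 24 Hz, folds to fs − 36 Hz = 12 Hz.
138 Hz mod fs = 42 Hz.
42 Hz > fs/2 = 24 Hz, folds to fs − 42 Hz = 6 Hz.
198 Hz mod fs = 6 Hz.
6 Hz ≤ fs/2 = 24 Hz, appears at 6 Hz.
Distinct values: {6 Hz, 12 Hz}.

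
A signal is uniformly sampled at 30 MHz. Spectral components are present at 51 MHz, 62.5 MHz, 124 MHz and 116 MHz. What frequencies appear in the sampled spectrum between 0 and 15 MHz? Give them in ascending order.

2.5 MHz, 4 MHz, 9 MHz

fs/2 = 15 MHz.
51 MHz mod fs = 21 MHz.
21 MHz > fs/2 = 15 MHz, folds to fs − 21 MHz = 9 MHz.
62.5 MHz mod fs = 2.5 MHz.
2.5 MHz ≤ fs/2 = 15 MHz, appears at 2.5 MHz.
124 MHz mod fs = 4 MHz.
4 MHz ≤ fs/2 = 15 MHz, appears at 4 MHz.
116 MHz mod fs = 26 MHz.
26 MHz > fs/2 = 15 MHz, folds to fs − 26 MHz = 4 MHz.
Distinct values: {2.5 MHz, 4 MHz, 9 MHz}.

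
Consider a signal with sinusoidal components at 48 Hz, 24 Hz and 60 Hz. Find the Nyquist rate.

120 Hz

Highest-frequency component: 60 Hz.
Nyquist rate = 2 × 60 Hz = 120 Hz.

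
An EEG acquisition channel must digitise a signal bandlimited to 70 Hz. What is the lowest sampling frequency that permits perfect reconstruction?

Nyquist rate = 2 × 70 Hz = 140 Hz.

140 Hz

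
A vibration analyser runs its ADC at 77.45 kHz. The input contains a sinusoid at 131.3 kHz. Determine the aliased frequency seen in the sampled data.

131.3 kHz mod fs = 53.85 kHz.
53.85 kHz > fs/2 = 38.725 kHz, folds to fs − 53.85 kHz = 23.6 kHz.

23.6 kHz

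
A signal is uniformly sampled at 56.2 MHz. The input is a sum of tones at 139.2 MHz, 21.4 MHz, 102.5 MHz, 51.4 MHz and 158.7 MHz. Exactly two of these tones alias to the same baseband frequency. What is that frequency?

fs/2 = 28.1 MHz.
139.2 MHz mod fs = 26.8 MHz.
26.8 MHz ≤ fs/2 = 28.1 MHz, appears at 26.8 MHz.
21.4 MHz ≤ fs/2 = 28.1 MHz, passes unchanged.
102.5 MHz mod fs = 46.3 MHz.
46.3 MHz > fs/2 = 28.1 MHz, folds to fs − 46.3 MHz = 9.9 MHz.
51.4 MHz > fs/2 = 28.1 MHz, folds to fs − 51.4 MHz = 4.8 MHz.
158.7 MHz mod fs = 46.3 MHz.
46.3 MHz > fs/2 = 28.1 MHz, folds to fs − 46.3 MHz = 9.9 MHz.
102.5 MHz and 158.7 MHz both map to 9.9 MHz.

9.9 MHz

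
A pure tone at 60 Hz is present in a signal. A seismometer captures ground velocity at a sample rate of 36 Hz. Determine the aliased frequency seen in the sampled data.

12 Hz

60 Hz mod fs = 24 Hz.
24 Hz > fs/2 = 18 Hz, folds to fs − 24 Hz = 12 Hz.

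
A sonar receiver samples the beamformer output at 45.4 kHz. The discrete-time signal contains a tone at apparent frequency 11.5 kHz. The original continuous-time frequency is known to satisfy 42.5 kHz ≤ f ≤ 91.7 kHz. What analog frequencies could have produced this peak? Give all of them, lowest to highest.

56.9 kHz, 79.3 kHz

Frequencies that alias to 11.5 kHz are k·fs ± 11.5 kHz for integer k ≥ 0.
k=0: 11.5 kHz.
k=1: 33.9 kHz, 56.9 kHz.
k=2: 79.3 kHz, 102.3 kHz.
k=3: 124.7 kHz, 147.7 kHz.
Within [42.5 kHz, 91.7 kHz]: 56.9 kHz, 79.3 kHz.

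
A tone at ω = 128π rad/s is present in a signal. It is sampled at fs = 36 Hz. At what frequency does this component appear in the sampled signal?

8 Hz

ω = 128π rad/s → f = ω/(2π) = 64 Hz.
64 Hz mod fs = 28 Hz.
28 Hz > fs/2 = 18 Hz, folds to fs − 28 Hz = 8 Hz.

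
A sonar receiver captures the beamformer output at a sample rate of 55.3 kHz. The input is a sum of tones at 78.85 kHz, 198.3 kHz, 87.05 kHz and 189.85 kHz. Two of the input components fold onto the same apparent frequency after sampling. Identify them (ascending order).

78.85 kHz, 87.05 kHz

fs/2 = 27.65 kHz.
78.85 kHz mod fs = 23.55 kHz.
23.55 kHz ≤ fs/2 = 27.65 kHz, appears at 23.55 kHz.
198.3 kHz mod fs = 32.4 kHz.
32.4 kHz > fs/2 = 27.65 kHz, folds to fs − 32.4 kHz = 22.9 kHz.
87.05 kHz mod fs = 31.75 kHz.
31.75 kHz > fs/2 = 27.65 kHz, folds to fs − 31.75 kHz = 23.55 kHz.
189.85 kHz mod fs = 23.95 kHz.
23.95 kHz ≤ fs/2 = 27.65 kHz, appears at 23.95 kHz.
78.85 kHz and 87.05 kHz both map to 23.55 kHz.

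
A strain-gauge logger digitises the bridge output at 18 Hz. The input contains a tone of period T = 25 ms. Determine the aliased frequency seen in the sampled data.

4 Hz

T = 25 ms → f = 1/T = 40 Hz.
40 Hz mod fs = 4 Hz.
4 Hz ≤ fs/2 = 9 Hz, appears at 4 Hz.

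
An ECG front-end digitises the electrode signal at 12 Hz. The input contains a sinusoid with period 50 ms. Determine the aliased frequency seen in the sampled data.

4 Hz

T = 50 ms → f = 1/T = 20 Hz.
20 Hz mod fs = 8 Hz.
8 Hz > fs/2 = 6 Hz, folds to fs − 8 Hz = 4 Hz.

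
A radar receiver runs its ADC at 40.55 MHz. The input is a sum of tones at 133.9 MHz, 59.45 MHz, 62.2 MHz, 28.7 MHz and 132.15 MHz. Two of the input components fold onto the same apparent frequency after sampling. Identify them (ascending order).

59.45 MHz, 62.2 MHz

fs/2 = 20.275 MHz.
133.9 MHz mod fs = 12.25 MHz.
12.25 MHz ≤ fs/2 = 20.275 MHz, appears at 12.25 MHz.
59.45 MHz mod fs = 18.9 MHz.
18.9 MHz ≤ fs/2 = 20.275 MHz, appears at 18.9 MHz.
62.2 MHz mod fs = 21.65 MHz.
21.65 MHz > fs/2 = 20.275 MHz, folds to fs − 21.65 MHz = 18.9 MHz.
28.7 MHz > fs/2 = 20.275 MHz, folds to fs − 28.7 MHz = 11.85 MHz.
132.15 MHz mod fs = 10.5 MHz.
10.5 MHz ≤ fs/2 = 20.275 MHz, appears at 10.5 MHz.
59.45 MHz and 62.2 MHz both map to 18.9 MHz.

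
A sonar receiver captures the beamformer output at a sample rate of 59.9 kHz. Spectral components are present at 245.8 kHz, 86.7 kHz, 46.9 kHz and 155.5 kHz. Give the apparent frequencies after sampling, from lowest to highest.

6.2 kHz, 13 kHz, 24.2 kHz, 26.8 kHz

fs/2 = 29.95 kHz.
245.8 kHz mod fs = 6.2 kHz.
6.2 kHz ≤ fs/2 = 29.95 kHz, appears at 6.2 kHz.
86.7 kHz mod fs = 26.8 kHz.
26.8 kHz ≤ fs/2 = 29.95 kHz, appears at 26.8 kHz.
46.9 kHz > fs/2 = 29.95 kHz, folds to fs − 46.9 kHz = 13 kHz.
155.5 kHz mod fs = 35.7 kHz.
35.7 kHz > fs/2 = 29.95 kHz, folds to fs − 35.7 kHz = 24.2 kHz.
Distinct values: {6.2 kHz, 13 kHz, 24.2 kHz, 26.8 kHz}.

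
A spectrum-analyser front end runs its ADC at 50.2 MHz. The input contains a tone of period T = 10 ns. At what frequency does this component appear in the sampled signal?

T = 10 ns → f = 1/T = 100 MHz.
100 MHz mod fs = 49.8 MHz.
49.8 MHz > fs/2 = 25.1 MHz, folds to fs − 49.8 MHz = 0.4 MHz.

0.4 MHz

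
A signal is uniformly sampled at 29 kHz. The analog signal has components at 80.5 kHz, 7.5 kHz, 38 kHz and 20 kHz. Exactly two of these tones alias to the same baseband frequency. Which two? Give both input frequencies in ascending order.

20 kHz, 38 kHz

fs/2 = 14.5 kHz.
80.5 kHz mod fs = 22.5 kHz.
22.5 kHz > fs/2 = 14.5 kHz, folds to fs − 22.5 kHz = 6.5 kHz.
7.5 kHz ≤ fs/2 = 14.5 kHz, passes unchanged.
38 kHz mod fs = 9 kHz.
9 kHz ≤ fs/2 = 14.5 kHz, appears at 9 kHz.
20 kHz > fs/2 = 14.5 kHz, folds to fs − 20 kHz = 9 kHz.
20 kHz and 38 kHz both map to 9 kHz.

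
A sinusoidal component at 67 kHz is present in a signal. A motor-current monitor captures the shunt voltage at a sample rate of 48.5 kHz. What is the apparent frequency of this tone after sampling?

67 kHz mod fs = 18.5 kHz.
18.5 kHz ≤ fs/2 = 24.25 kHz, appears at 18.5 kHz.

18.5 kHz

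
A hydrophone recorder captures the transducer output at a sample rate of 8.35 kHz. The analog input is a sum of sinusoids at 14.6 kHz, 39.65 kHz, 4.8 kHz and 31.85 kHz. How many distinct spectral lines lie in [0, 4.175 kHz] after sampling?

fs/2 = 4.175 kHz.
14.6 kHz mod fs = 6.25 kHz.
6.25 kHz > fs/2 = 4.175 kHz, folds to fs − 6.25 kHz = 2.1 kHz.
39.65 kHz mod fs = 6.25 kHz.
6.25 kHz > fs/2 = 4.175 kHz, folds to fs − 6.25 kHz = 2.1 kHz.
4.8 kHz > fs/2 = 4.175 kHz, folds to fs − 4.8 kHz = 3.55 kHz.
31.85 kHz mod fs = 6.8 kHz.
6.8 kHz > fs/2 = 4.175 kHz, folds to fs − 6.8 kHz = 1.55 kHz.
Distinct values: {1.55 kHz, 2.1 kHz, 3.55 kHz} → 3.

3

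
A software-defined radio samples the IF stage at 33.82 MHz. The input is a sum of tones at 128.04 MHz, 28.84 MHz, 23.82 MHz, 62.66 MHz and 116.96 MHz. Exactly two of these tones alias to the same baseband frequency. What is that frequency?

4.98 MHz

fs/2 = 16.91 MHz.
128.04 MHz mod fs = 26.58 MHz.
26.58 MHz > fs/2 = 16.91 MHz, folds to fs − 26.58 MHz = 7.24 MHz.
28.84 MHz > fs/2 = 16.91 MHz, folds to fs − 28.84 MHz = 4.98 MHz.
23.82 MHz > fs/2 = 16.91 MHz, folds to fs − 23.82 MHz = 10 MHz.
62.66 MHz mod fs = 28.84 MHz.
28.84 MHz > fs/2 = 16.91 MHz, folds to fs − 28.84 MHz = 4.98 MHz.
116.96 MHz mod fs = 15.5 MHz.
15.5 MHz ≤ fs/2 = 16.91 MHz, appears at 15.5 MHz.
28.84 MHz and 62.66 MHz both map to 4.98 MHz.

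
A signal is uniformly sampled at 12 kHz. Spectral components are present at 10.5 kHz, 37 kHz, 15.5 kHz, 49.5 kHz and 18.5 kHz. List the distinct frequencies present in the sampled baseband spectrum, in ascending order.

fs/2 = 6 kHz.
10.5 kHz > fs/2 = 6 kHz, folds to fs − 10.5 kHz = 1.5 kHz.
37 kHz mod fs = 1 kHz.
1 kHz ≤ fs/2 = 6 kHz, appears at 1 kHz.
15.5 kHz mod fs = 3.5 kHz.
3.5 kHz ≤ fs/2 = 6 kHz, appears at 3.5 kHz.
49.5 kHz mod fs = 1.5 kHz.
1.5 kHz ≤ fs/2 = 6 kHz, appears at 1.5 kHz.
18.5 kHz mod fs = 6.5 kHz.
6.5 kHz > fs/2 = 6 kHz, folds to fs − 6.5 kHz = 5.5 kHz.
Distinct values: {1 kHz, 1.5 kHz, 3.5 kHz, 5.5 kHz}.

1 kHz, 1.5 kHz, 3.5 kHz, 5.5 kHz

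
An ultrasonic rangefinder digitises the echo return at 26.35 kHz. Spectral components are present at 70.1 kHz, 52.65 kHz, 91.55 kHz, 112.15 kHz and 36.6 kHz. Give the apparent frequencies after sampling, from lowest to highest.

0.05 kHz, 6.75 kHz, 8.95 kHz, 10.25 kHz, 12.5 kHz

fs/2 = 13.175 kHz.
70.1 kHz mod fs = 17.4 kHz.
17.4 kHz > fs/2 = 13.175 kHz, folds to fs − 17.4 kHz = 8.95 kHz.
52.65 kHz mod fs = 26.3 kHz.
26.3 kHz > fs/2 = 13.175 kHz, folds to fs − 26.3 kHz = 0.05 kHz.
91.55 kHz mod fs = 12.5 kHz.
12.5 kHz ≤ fs/2 = 13.175 kHz, appears at 12.5 kHz.
112.15 kHz mod fs = 6.75 kHz.
6.75 kHz ≤ fs/2 = 13.175 kHz, appears at 6.75 kHz.
36.6 kHz mod fs = 10.25 kHz.
10.25 kHz ≤ fs/2 = 13.175 kHz, appears at 10.25 kHz.
Distinct values: {0.05 kHz, 6.75 kHz, 8.95 kHz, 10.25 kHz, 12.5 kHz}.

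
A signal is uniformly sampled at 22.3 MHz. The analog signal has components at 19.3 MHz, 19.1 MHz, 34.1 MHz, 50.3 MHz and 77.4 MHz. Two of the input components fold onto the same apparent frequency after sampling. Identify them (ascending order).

34.1 MHz, 77.4 MHz

fs/2 = 11.15 MHz.
19.3 MHz > fs/2 = 11.15 MHz, folds to fs − 19.3 MHz = 3 MHz.
19.1 MHz > fs/2 = 11.15 MHz, folds to fs − 19.1 MHz = 3.2 MHz.
34.1 MHz mod fs = 11.8 MHz.
11.8 MHz > fs/2 = 11.15 MHz, folds to fs − 11.8 MHz = 10.5 MHz.
50.3 MHz mod fs = 5.7 MHz.
5.7 MHz ≤ fs/2 = 11.15 MHz, appears at 5.7 MHz.
77.4 MHz mod fs = 10.5 MHz.
10.5 MHz ≤ fs/2 = 11.15 MHz, appears at 10.5 MHz.
34.1 MHz and 77.4 MHz both map to 10.5 MHz.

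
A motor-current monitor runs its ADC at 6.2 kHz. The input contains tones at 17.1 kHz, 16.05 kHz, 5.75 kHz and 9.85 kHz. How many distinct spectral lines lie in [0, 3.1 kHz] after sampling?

fs/2 = 3.1 kHz.
17.1 kHz mod fs = 4.7 kHz.
4.7 kHz > fs/2 = 3.1 kHz, folds to fs − 4.7 kHz = 1.5 kHz.
16.05 kHz mod fs = 3.65 kHz.
3.65 kHz > fs/2 = 3.1 kHz, folds to fs − 3.65 kHz = 2.55 kHz.
5.75 kHz > fs/2 = 3.1 kHz, folds to fs − 5.75 kHz = 0.45 kHz.
9.85 kHz mod fs = 3.65 kHz.
3.65 kHz > fs/2 = 3.1 kHz, folds to fs − 3.65 kHz = 2.55 kHz.
Distinct values: {0.45 kHz, 1.5 kHz, 2.55 kHz} → 3.

3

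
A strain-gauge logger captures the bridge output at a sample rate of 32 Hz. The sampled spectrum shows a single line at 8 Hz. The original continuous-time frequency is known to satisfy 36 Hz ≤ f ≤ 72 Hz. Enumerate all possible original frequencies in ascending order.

40 Hz, 56 Hz, 72 Hz

Frequencies that alias to 8 Hz are k·fs ± 8 Hz for integer k ≥ 0.
k=0: 8 Hz.
k=1: 24 Hz, 40 Hz.
k=2: 56 Hz, 72 Hz.
k=3: 88 Hz, 104 Hz.
Within [36 Hz, 72 Hz]: 40 Hz, 56 Hz, 72 Hz.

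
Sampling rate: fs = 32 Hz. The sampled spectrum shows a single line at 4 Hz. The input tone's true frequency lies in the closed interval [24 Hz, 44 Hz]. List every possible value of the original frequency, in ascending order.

28 Hz, 36 Hz

Frequencies that alias to 4 Hz are k·fs ± 4 Hz for integer k ≥ 0.
k=0: 4 Hz.
k=1: 28 Hz, 36 Hz.
k=2: 60 Hz, 68 Hz.
Within [24 Hz, 44 Hz]: 28 Hz, 36 Hz.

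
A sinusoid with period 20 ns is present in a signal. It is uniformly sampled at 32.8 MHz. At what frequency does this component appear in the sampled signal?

15.6 MHz

T = 20 ns → f = 1/T = 50 MHz.
50 MHz mod fs = 17.2 MHz.
17.2 MHz > fs/2 = 16.4 MHz, folds to fs − 17.2 MHz = 15.6 MHz.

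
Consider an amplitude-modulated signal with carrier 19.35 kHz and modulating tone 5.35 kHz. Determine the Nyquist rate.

49.4 kHz

AM sidebands sit at fc ± fm = 14 kHz and 24.7 kHz.
Highest-frequency component: 24.7 kHz.
Nyquist rate = 2 × 24.7 kHz = 49.4 kHz.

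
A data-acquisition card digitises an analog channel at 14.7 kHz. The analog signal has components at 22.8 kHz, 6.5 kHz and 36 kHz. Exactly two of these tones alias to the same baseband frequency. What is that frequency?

fs/2 = 7.35 kHz.
22.8 kHz mod fs = 8.1 kHz.
8.1 kHz > fs/2 = 7.35 kHz, folds to fs − 8.1 kHz = 6.6 kHz.
6.5 kHz ≤ fs/2 = 7.35 kHz, passes unchanged.
36 kHz mod fs = 6.6 kHz.
6.6 kHz ≤ fs/2 = 7.35 kHz, appears at 6.6 kHz.
22.8 kHz and 36 kHz both map to 6.6 kHz.

6.6 kHz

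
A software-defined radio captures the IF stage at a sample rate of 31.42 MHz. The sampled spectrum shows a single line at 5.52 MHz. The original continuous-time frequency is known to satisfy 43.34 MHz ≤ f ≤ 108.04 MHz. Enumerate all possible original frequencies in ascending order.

Frequencies that alias to 5.52 MHz are k·fs ± 5.52 MHz for integer k ≥ 0.
k=0: 5.52 MHz.
k=1: 25.9 MHz, 36.94 MHz.
k=2: 57.32 MHz, 68.36 MHz.
k=3: 88.74 MHz, 99.78 MHz.
k=4: 120.16 MHz, 131.2 MHz.
Within [43.34 MHz, 108.04 MHz]: 57.32 MHz, 68.36 MHz, 88.74 MHz, 99.78 MHz.

57.32 MHz, 68.36 MHz, 88.74 MHz, 99.78 MHz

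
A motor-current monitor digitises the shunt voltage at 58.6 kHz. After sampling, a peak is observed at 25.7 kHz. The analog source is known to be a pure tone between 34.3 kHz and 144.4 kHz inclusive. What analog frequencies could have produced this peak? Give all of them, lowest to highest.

84.3 kHz, 91.5 kHz, 142.9 kHz

Frequencies that alias to 25.7 kHz are k·fs ± 25.7 kHz for integer k ≥ 0.
k=0: 25.7 kHz.
k=1: 32.9 kHz, 84.3 kHz.
k=2: 91.5 kHz, 142.9 kHz.
k=3: 150.1 kHz, 201.5 kHz.
Within [34.3 kHz, 144.4 kHz]: 84.3 kHz, 91.5 kHz, 142.9 kHz.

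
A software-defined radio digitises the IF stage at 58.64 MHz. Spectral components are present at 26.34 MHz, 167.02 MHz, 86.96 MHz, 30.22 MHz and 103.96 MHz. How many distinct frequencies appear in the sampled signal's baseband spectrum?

fs/2 = 29.32 MHz.
26.34 MHz ≤ fs/2 = 29.32 MHz, passes unchanged.
167.02 MHz mod fs = 49.74 MHz.
49.74 MHz > fs/2 = 29.32 MHz, folds to fs − 49.74 MHz = 8.9 MHz.
86.96 MHz mod fs = 28.32 MHz.
28.32 MHz ≤ fs/2 = 29.32 MHz, appears at 28.32 MHz.
30.22 MHz > fs/2 = 29.32 MHz, folds to fs − 30.22 MHz = 28.42 MHz.
103.96 MHz mod fs = 45.32 MHz.
45.32 MHz > fs/2 = 29.32 MHz, folds to fs − 45.32 MHz = 13.32 MHz.
Distinct values: {8.9 MHz, 13.32 MHz, 26.34 MHz, 28.32 MHz, 28.42 MHz} → 5.

5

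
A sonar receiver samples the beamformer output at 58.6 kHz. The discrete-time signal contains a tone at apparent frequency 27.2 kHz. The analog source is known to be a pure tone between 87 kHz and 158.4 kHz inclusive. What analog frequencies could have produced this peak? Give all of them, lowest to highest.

90 kHz, 144.4 kHz, 148.6 kHz

Frequencies that alias to 27.2 kHz are k·fs ± 27.2 kHz for integer k ≥ 0.
k=0: 27.2 kHz.
k=1: 31.4 kHz, 85.8 kHz.
k=2: 90 kHz, 144.4 kHz.
k=3: 148.6 kHz, 203 kHz.
k=4: 207.2 kHz, 261.6 kHz.
Within [87 kHz, 158.4 kHz]: 90 kHz, 144.4 kHz, 148.6 kHz.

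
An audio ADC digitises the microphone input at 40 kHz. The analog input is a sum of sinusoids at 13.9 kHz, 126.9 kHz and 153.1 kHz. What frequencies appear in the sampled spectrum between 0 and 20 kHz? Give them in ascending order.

6.9 kHz, 13.9 kHz

fs/2 = 20 kHz.
13.9 kHz ≤ fs/2 = 20 kHz, passes unchanged.
126.9 kHz mod fs = 6.9 kHz.
6.9 kHz ≤ fs/2 = 20 kHz, appears at 6.9 kHz.
153.1 kHz mod fs = 33.1 kHz.
33.1 kHz > fs/2 = 20 kHz, folds to fs − 33.1 kHz = 6.9 kHz.
Distinct values: {6.9 kHz, 13.9 kHz}.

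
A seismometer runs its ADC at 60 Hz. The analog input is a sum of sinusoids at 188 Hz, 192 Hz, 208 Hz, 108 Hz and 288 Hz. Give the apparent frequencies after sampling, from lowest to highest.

8 Hz, 12 Hz, 28 Hz

fs/2 = 30 Hz.
188 Hz mod fs = 8 Hz.
8 Hz ≤ fs/2 = 30 Hz, appears at 8 Hz.
192 Hz mod fs = 12 Hz.
12 Hz ≤ fs/2 = 30 Hz, appears at 12 Hz.
208 Hz mod fs = 28 Hz.
28 Hz ≤ fs/2 = 30 Hz, appears at 28 Hz.
108 Hz mod fs = 48 Hz.
48 Hz > fs/2 = 30 Hz, folds to fs − 48 Hz = 12 Hz.
288 Hz mod fs = 48 Hz.
48 Hz > fs/2 = 30 Hz, folds to fs − 48 Hz = 12 Hz.
Distinct values: {8 Hz, 12 Hz, 28 Hz}.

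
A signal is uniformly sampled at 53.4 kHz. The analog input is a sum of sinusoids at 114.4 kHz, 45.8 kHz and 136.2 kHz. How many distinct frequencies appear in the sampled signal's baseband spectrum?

2

fs/2 = 26.7 kHz.
114.4 kHz mod fs = 7.6 kHz.
7.6 kHz ≤ fs/2 = 26.7 kHz, appears at 7.6 kHz.
45.8 kHz > fs/2 = 26.7 kHz, folds to fs − 45.8 kHz = 7.6 kHz.
136.2 kHz mod fs = 29.4 kHz.
29.4 kHz > fs/2 = 26.7 kHz, folds to fs − 29.4 kHz = 24 kHz.
Distinct values: {7.6 kHz, 24 kHz} → 2.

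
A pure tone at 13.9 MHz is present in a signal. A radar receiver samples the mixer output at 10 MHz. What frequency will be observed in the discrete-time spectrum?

13.9 MHz mod fs = 3.9 MHz.
3.9 MHz ≤ fs/2 = 5 MHz, appears at 3.9 MHz.

3.9 MHz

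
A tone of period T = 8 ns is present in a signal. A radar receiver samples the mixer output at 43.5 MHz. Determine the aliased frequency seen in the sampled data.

T = 8 ns → f = 1/T = 125 MHz.
125 MHz mod fs = 38 MHz.
38 MHz > fs/2 = 21.75 MHz, folds to fs − 38 MHz = 5.5 MHz.

5.5 MHz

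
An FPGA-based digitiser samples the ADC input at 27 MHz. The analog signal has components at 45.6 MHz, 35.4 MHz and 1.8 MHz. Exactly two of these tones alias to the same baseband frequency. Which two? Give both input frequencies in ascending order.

35.4 MHz, 45.6 MHz

fs/2 = 13.5 MHz.
45.6 MHz mod fs = 18.6 MHz.
18.6 MHz > fs/2 = 13.5 MHz, folds to fs − 18.6 MHz = 8.4 MHz.
35.4 MHz mod fs = 8.4 MHz.
8.4 MHz ≤ fs/2 = 13.5 MHz, appears at 8.4 MHz.
1.8 MHz ≤ fs/2 = 13.5 MHz, passes unchanged.
35.4 MHz and 45.6 MHz both map to 8.4 MHz.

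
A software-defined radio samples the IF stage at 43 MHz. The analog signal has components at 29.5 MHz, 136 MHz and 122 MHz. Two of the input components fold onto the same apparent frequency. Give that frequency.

fs/2 = 21.5 MHz.
29.5 MHz > fs/2 = 21.5 MHz, folds to fs − 29.5 MHz = 13.5 MHz.
136 MHz mod fs = 7 MHz.
7 MHz ≤ fs/2 = 21.5 MHz, appears at 7 MHz.
122 MHz mod fs = 36 MHz.
36 MHz > fs/2 = 21.5 MHz, folds to fs − 36 MHz = 7 MHz.
122 MHz and 136 MHz both map to 7 MHz.

7 MHz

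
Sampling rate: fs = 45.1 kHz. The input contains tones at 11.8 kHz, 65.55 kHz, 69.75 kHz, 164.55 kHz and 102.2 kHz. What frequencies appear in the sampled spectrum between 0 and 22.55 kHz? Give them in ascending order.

fs/2 = 22.55 kHz.
11.8 kHz ≤ fs/2 = 22.55 kHz, passes unchanged.
65.55 kHz mod fs = 20.45 kHz.
20.45 kHz ≤ fs/2 = 22.55 kHz, appears at 20.45 kHz.
69.75 kHz mod fs = 24.65 kHz.
24.65 kHz > fs/2 = 22.55 kHz, folds to fs − 24.65 kHz = 20.45 kHz.
164.55 kHz mod fs = 29.25 kHz.
29.25 kHz > fs/2 = 22.55 kHz, folds to fs − 29.25 kHz = 15.85 kHz.
102.2 kHz mod fs = 12 kHz.
12 kHz ≤ fs/2 = 22.55 kHz, appears at 12 kHz.
Distinct values: {11.8 kHz, 12 kHz, 15.85 kHz, 20.45 kHz}.

11.8 kHz, 12 kHz, 15.85 kHz, 20.45 kHz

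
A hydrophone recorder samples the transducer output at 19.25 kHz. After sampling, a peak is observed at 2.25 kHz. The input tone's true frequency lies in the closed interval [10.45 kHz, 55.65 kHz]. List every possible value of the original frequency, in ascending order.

17 kHz, 21.5 kHz, 36.25 kHz, 40.75 kHz, 55.5 kHz

Frequencies that alias to 2.25 kHz are k·fs ± 2.25 kHz for integer k ≥ 0.
k=0: 2.25 kHz.
k=1: 17 kHz, 21.5 kHz.
k=2: 36.25 kHz, 40.75 kHz.
k=3: 55.5 kHz, 60 kHz.
k=4: 74.75 kHz, 79.25 kHz.
Within [10.45 kHz, 55.65 kHz]: 17 kHz, 21.5 kHz, 36.25 kHz, 40.75 kHz, 55.5 kHz.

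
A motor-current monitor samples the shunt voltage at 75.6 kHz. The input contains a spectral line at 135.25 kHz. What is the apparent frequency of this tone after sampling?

135.25 kHz mod fs = 59.65 kHz.
59.65 kHz > fs/2 = 37.8 kHz, folds to fs − 59.65 kHz = 15.95 kHz.

15.95 kHz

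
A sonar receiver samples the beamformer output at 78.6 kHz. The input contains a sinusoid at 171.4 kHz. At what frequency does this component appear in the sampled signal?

171.4 kHz mod fs = 14.2 kHz.
14.2 kHz ≤ fs/2 = 39.3 kHz, appears at 14.2 kHz.

14.2 kHz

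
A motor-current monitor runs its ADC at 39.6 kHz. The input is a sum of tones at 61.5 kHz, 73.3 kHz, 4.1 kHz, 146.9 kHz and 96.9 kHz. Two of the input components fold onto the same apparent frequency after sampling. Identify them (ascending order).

61.5 kHz, 96.9 kHz

fs/2 = 19.8 kHz.
61.5 kHz mod fs = 21.9 kHz.
21.9 kHz > fs/2 = 19.8 kHz, folds to fs − 21.9 kHz = 17.7 kHz.
73.3 kHz mod fs = 33.7 kHz.
33.7 kHz > fs/2 = 19.8 kHz, folds to fs − 33.7 kHz = 5.9 kHz.
4.1 kHz ≤ fs/2 = 19.8 kHz, passes unchanged.
146.9 kHz mod fs = 28.1 kHz.
28.1 kHz > fs/2 = 19.8 kHz, folds to fs − 28.1 kHz = 11.5 kHz.
96.9 kHz mod fs = 17.7 kHz.
17.7 kHz ≤ fs/2 = 19.8 kHz, appears at 17.7 kHz.
61.5 kHz and 96.9 kHz both map to 17.7 kHz.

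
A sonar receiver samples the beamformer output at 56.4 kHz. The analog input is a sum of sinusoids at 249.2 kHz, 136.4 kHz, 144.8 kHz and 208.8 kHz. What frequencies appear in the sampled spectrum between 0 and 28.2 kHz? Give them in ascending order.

fs/2 = 28.2 kHz.
249.2 kHz mod fs = 23.6 kHz.
23.6 kHz ≤ fs/2 = 28.2 kHz, appears at 23.6 kHz.
136.4 kHz mod fs = 23.6 kHz.
23.6 kHz ≤ fs/2 = 28.2 kHz, appears at 23.6 kHz.
144.8 kHz mod fs = 32 kHz.
32 kHz > fs/2 = 28.2 kHz, folds to fs − 32 kHz = 24.4 kHz.
208.8 kHz mod fs = 39.6 kHz.
39.6 kHz > fs/2 = 28.2 kHz, folds to fs − 39.6 kHz = 16.8 kHz.
Distinct values: {16.8 kHz, 23.6 kHz, 24.4 kHz}.

16.8 kHz, 23.6 kHz, 24.4 kHz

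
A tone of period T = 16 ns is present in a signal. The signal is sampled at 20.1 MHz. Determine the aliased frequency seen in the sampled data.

2.2 MHz

T = 16 ns → f = 1/T = 62.5 MHz.
62.5 MHz mod fs = 2.2 MHz.
2.2 MHz ≤ fs/2 = 10.05 MHz, appears at 2.2 MHz.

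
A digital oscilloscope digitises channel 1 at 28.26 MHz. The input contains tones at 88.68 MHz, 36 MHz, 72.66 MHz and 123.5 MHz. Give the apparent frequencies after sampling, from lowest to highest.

3.9 MHz, 7.74 MHz, 10.46 MHz, 12.12 MHz

fs/2 = 14.13 MHz.
88.68 MHz mod fs = 3.9 MHz.
3.9 MHz ≤ fs/2 = 14.13 MHz, appears at 3.9 MHz.
36 MHz mod fs = 7.74 MHz.
7.74 MHz ≤ fs/2 = 14.13 MHz, appears at 7.74 MHz.
72.66 MHz mod fs = 16.14 MHz.
16.14 MHz > fs/2 = 14.13 MHz, folds to fs − 16.14 MHz = 12.12 MHz.
123.5 MHz mod fs = 10.46 MHz.
10.46 MHz ≤ fs/2 = 14.13 MHz, appears at 10.46 MHz.
Distinct values: {3.9 MHz, 7.74 MHz, 10.46 MHz, 12.12 MHz}.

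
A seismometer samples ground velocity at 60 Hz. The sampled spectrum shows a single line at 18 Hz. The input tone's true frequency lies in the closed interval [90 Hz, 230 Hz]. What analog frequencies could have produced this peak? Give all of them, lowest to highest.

Frequencies that alias to 18 Hz are k·fs ± 18 Hz for integer k ≥ 0.
k=0: 18 Hz.
k=1: 42 Hz, 78 Hz.
k=2: 102 Hz, 138 Hz.
k=3: 162 Hz, 198 Hz.
k=4: 222 Hz, 258 Hz.
k=5: 282 Hz, 318 Hz.
Within [90 Hz, 230 Hz]: 102 Hz, 138 Hz, 162 Hz, 198 Hz, 222 Hz.

102 Hz, 138 Hz, 162 Hz, 198 Hz, 222 Hz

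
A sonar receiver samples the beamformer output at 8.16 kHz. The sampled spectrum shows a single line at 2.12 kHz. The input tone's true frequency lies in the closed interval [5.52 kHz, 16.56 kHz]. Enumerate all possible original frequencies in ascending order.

Frequencies that alias to 2.12 kHz are k·fs ± 2.12 kHz for integer k ≥ 0.
k=0: 2.12 kHz.
k=1: 6.04 kHz, 10.28 kHz.
k=2: 14.2 kHz, 18.44 kHz.
k=3: 22.36 kHz, 26.6 kHz.
Within [5.52 kHz, 16.56 kHz]: 6.04 kHz, 10.28 kHz, 14.2 kHz.

6.04 kHz, 10.28 kHz, 14.2 kHz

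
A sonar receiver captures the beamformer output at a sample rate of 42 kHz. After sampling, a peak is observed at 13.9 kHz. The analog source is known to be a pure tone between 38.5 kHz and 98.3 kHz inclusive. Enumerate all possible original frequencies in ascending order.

Frequencies that alias to 13.9 kHz are k·fs ± 13.9 kHz for integer k ≥ 0.
k=0: 13.9 kHz.
k=1: 28.1 kHz, 55.9 kHz.
k=2: 70.1 kHz, 97.9 kHz.
k=3: 112.1 kHz, 139.9 kHz.
Within [38.5 kHz, 98.3 kHz]: 55.9 kHz, 70.1 kHz, 97.9 kHz.

55.9 kHz, 70.1 kHz, 97.9 kHz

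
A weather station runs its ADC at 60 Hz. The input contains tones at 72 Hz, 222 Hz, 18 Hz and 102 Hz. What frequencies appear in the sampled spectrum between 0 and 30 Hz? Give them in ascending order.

fs/2 = 30 Hz.
72 Hz mod fs = 12 Hz.
12 Hz ≤ fs/2 = 30 Hz, appears at 12 Hz.
222 Hz mod fs = 42 Hz.
42 Hz > fs/2 = 30 Hz, folds to fs − 42 Hz = 18 Hz.
18 Hz ≤ fs/2 = 30 Hz, passes unchanged.
102 Hz mod fs = 42 Hz.
42 Hz > fs/2 = 30 Hz, folds to fs − 42 Hz = 18 Hz.
Distinct values: {12 Hz, 18 Hz}.

12 Hz, 18 Hz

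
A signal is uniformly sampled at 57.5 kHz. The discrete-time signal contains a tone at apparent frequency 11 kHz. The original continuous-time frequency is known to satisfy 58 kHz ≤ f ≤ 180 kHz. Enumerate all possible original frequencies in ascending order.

68.5 kHz, 104 kHz, 126 kHz, 161.5 kHz

Frequencies that alias to 11 kHz are k·fs ± 11 kHz for integer k ≥ 0.
k=0: 11 kHz.
k=1: 46.5 kHz, 68.5 kHz.
k=2: 104 kHz, 126 kHz.
k=3: 161.5 kHz, 183.5 kHz.
k=4: 219 kHz, 241 kHz.
Within [58 kHz, 180 kHz]: 68.5 kHz, 104 kHz, 126 kHz, 161.5 kHz.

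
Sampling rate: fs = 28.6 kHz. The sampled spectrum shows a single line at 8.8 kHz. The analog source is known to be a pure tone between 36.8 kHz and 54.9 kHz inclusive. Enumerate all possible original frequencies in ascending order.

37.4 kHz, 48.4 kHz

Frequencies that alias to 8.8 kHz are k·fs ± 8.8 kHz for integer k ≥ 0.
k=0: 8.8 kHz.
k=1: 19.8 kHz, 37.4 kHz.
k=2: 48.4 kHz, 66 kHz.
k=3: 77 kHz, 94.6 kHz.
Within [36.8 kHz, 54.9 kHz]: 37.4 kHz, 48.4 kHz.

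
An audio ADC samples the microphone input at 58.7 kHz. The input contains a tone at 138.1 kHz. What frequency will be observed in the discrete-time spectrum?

138.1 kHz mod fs = 20.7 kHz.
20.7 kHz ≤ fs/2 = 29.35 kHz, appears at 20.7 kHz.

20.7 kHz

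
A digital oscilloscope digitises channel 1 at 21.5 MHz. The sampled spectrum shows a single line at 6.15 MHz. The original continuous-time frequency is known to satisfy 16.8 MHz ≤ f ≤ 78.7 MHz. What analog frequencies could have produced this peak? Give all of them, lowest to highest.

27.65 MHz, 36.85 MHz, 49.15 MHz, 58.35 MHz, 70.65 MHz

Frequencies that alias to 6.15 MHz are k·fs ± 6.15 MHz for integer k ≥ 0.
k=0: 6.15 MHz.
k=1: 15.35 MHz, 27.65 MHz.
k=2: 36.85 MHz, 49.15 MHz.
k=3: 58.35 MHz, 70.65 MHz.
k=4: 79.85 MHz, 92.15 MHz.
Within [16.8 MHz, 78.7 MHz]: 27.65 MHz, 36.85 MHz, 49.15 MHz, 58.35 MHz, 70.65 MHz.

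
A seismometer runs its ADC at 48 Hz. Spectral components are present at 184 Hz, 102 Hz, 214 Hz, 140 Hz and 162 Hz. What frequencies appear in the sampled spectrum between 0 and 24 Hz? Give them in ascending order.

fs/2 = 24 Hz.
184 Hz mod fs = 40 Hz.
40 Hz > fs/2 = 24 Hz, folds to fs − 40 Hz = 8 Hz.
102 Hz mod fs = 6 Hz.
6 Hz ≤ fs/2 = 24 Hz, appears at 6 Hz.
214 Hz mod fs = 22 Hz.
22 Hz ≤ fs/2 = 24 Hz, appears at 22 Hz.
140 Hz mod fs = 44 Hz.
44 Hz > fs/2 = 24 Hz, folds to fs − 44 Hz = 4 Hz.
162 Hz mod fs = 18 Hz.
18 Hz ≤ fs/2 = 24 Hz, appears at 18 Hz.
Distinct values: {4 Hz, 6 Hz, 8 Hz, 18 Hz, 22 Hz}.

4 Hz, 6 Hz, 8 Hz, 18 Hz, 22 Hz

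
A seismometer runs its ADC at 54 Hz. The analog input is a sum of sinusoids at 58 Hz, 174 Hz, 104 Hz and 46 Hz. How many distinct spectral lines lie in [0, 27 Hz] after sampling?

fs/2 = 27 Hz.
58 Hz mod fs = 4 Hz.
4 Hz ≤ fs/2 = 27 Hz, appears at 4 Hz.
174 Hz mod fs = 12 Hz.
12 Hz ≤ fs/2 = 27 Hz, appears at 12 Hz.
104 Hz mod fs = 50 Hz.
50 Hz > fs/2 = 27 Hz, folds to fs − 50 Hz = 4 Hz.
46 Hz > fs/2 = 27 Hz, folds to fs − 46 Hz = 8 Hz.
Distinct values: {4 Hz, 8 Hz, 12 Hz} → 3.

3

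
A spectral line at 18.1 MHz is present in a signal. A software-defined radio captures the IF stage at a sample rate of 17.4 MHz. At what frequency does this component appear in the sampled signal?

0.7 MHz

18.1 MHz mod fs = 0.7 MHz.
0.7 MHz ≤ fs/2 = 8.7 MHz, appears at 0.7 MHz.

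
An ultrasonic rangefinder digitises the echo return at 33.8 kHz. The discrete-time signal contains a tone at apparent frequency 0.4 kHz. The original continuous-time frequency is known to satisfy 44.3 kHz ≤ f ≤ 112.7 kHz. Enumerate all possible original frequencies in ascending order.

67.2 kHz, 68 kHz, 101 kHz, 101.8 kHz

Frequencies that alias to 0.4 kHz are k·fs ± 0.4 kHz for integer k ≥ 0.
k=0: 0.4 kHz.
k=1: 33.4 kHz, 34.2 kHz.
k=2: 67.2 kHz, 68 kHz.
k=3: 101 kHz, 101.8 kHz.
k=4: 134.8 kHz, 135.6 kHz.
Within [44.3 kHz, 112.7 kHz]: 67.2 kHz, 68 kHz, 101 kHz, 101.8 kHz.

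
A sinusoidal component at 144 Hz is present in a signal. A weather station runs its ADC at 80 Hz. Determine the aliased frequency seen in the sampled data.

144 Hz mod fs = 64 Hz.
64 Hz > fs/2 = 40 Hz, folds to fs − 64 Hz = 16 Hz.

16 Hz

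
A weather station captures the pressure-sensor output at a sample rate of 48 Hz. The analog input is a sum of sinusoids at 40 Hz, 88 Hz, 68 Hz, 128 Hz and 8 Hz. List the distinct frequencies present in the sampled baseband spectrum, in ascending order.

fs/2 = 24 Hz.
40 Hz > fs/2 = 24 Hz, folds to fs − 40 Hz = 8 Hz.
88 Hz mod fs = 40 Hz.
40 Hz > fs/2 = 24 Hz, folds to fs − 40 Hz = 8 Hz.
68 Hz mod fs = 20 Hz.
20 Hz ≤ fs/2 = 24 Hz, appears at 20 Hz.
128 Hz mod fs = 32 Hz.
32 Hz > fs/2 = 24 Hz, folds to fs − 32 Hz = 16 Hz.
8 Hz ≤ fs/2 = 24 Hz, passes unchanged.
Distinct values: {8 Hz, 16 Hz, 20 Hz}.

8 Hz, 16 Hz, 20 Hz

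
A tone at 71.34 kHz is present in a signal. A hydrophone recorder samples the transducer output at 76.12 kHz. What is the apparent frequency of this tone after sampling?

71.34 kHz > fs/2 = 38.06 kHz, folds to fs − 71.34 kHz = 4.78 kHz.

4.78 kHz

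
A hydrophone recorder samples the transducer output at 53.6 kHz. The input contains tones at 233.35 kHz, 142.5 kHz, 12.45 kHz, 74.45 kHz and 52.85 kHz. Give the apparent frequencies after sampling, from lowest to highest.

0.75 kHz, 12.45 kHz, 18.3 kHz, 18.95 kHz, 20.85 kHz

fs/2 = 26.8 kHz.
233.35 kHz mod fs = 18.95 kHz.
18.95 kHz ≤ fs/2 = 26.8 kHz, appears at 18.95 kHz.
142.5 kHz mod fs = 35.3 kHz.
35.3 kHz > fs/2 = 26.8 kHz, folds to fs − 35.3 kHz = 18.3 kHz.
12.45 kHz ≤ fs/2 = 26.8 kHz, passes unchanged.
74.45 kHz mod fs = 20.85 kHz.
20.85 kHz ≤ fs/2 = 26.8 kHz, appears at 20.85 kHz.
52.85 kHz > fs/2 = 26.8 kHz, folds to fs − 52.85 kHz = 0.75 kHz.
Distinct values: {0.75 kHz, 12.45 kHz, 18.3 kHz, 18.95 kHz, 20.85 kHz}.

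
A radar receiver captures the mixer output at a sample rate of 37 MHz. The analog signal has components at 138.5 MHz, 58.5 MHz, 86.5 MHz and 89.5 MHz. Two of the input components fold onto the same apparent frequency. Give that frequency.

fs/2 = 18.5 MHz.
138.5 MHz mod fs = 27.5 MHz.
27.5 MHz > fs/2 = 18.5 MHz, folds to fs − 27.5 MHz = 9.5 MHz.
58.5 MHz mod fs = 21.5 MHz.
21.5 MHz > fs/2 = 18.5 MHz, folds to fs − 21.5 MHz = 15.5 MHz.
86.5 MHz mod fs = 12.5 MHz.
12.5 MHz ≤ fs/2 = 18.5 MHz, appears at 12.5 MHz.
89.5 MHz mod fs = 15.5 MHz.
15.5 MHz ≤ fs/2 = 18.5 MHz, appears at 15.5 MHz.
58.5 MHz and 89.5 MHz both map to 15.5 MHz.

15.5 MHz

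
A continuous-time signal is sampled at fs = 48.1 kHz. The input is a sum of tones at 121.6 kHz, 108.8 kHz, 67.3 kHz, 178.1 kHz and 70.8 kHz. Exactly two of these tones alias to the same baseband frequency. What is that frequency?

fs/2 = 24.05 kHz.
121.6 kHz mod fs = 25.4 kHz.
25.4 kHz > fs/2 = 24.05 kHz, folds to fs − 25.4 kHz = 22.7 kHz.
108.8 kHz mod fs = 12.6 kHz.
12.6 kHz ≤ fs/2 = 24.05 kHz, appears at 12.6 kHz.
67.3 kHz mod fs = 19.2 kHz.
19.2 kHz ≤ fs/2 = 24.05 kHz, appears at 19.2 kHz.
178.1 kHz mod fs = 33.8 kHz.
33.8 kHz > fs/2 = 24.05 kHz, folds to fs − 33.8 kHz = 14.3 kHz.
70.8 kHz mod fs = 22.7 kHz.
22.7 kHz ≤ fs/2 = 24.05 kHz, appears at 22.7 kHz.
70.8 kHz and 121.6 kHz both map to 22.7 kHz.

22.7 kHz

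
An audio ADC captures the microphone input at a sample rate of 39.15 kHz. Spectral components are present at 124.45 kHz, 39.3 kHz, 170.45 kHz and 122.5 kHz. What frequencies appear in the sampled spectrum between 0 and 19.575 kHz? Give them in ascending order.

fs/2 = 19.575 kHz.
124.45 kHz mod fs = 7 kHz.
7 kHz ≤ fs/2 = 19.575 kHz, appears at 7 kHz.
39.3 kHz mod fs = 0.15 kHz.
0.15 kHz ≤ fs/2 = 19.575 kHz, appears at 0.15 kHz.
170.45 kHz mod fs = 13.85 kHz.
13.85 kHz ≤ fs/2 = 19.575 kHz, appears at 13.85 kHz.
122.5 kHz mod fs = 5.05 kHz.
5.05 kHz ≤ fs/2 = 19.575 kHz, appears at 5.05 kHz.
Distinct values: {0.15 kHz, 5.05 kHz, 7 kHz, 13.85 kHz}.

0.15 kHz, 5.05 kHz, 7 kHz, 13.85 kHz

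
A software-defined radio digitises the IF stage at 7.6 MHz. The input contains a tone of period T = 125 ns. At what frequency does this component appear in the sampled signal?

T = 125 ns → f = 1/T = 8 MHz.
8 MHz mod fs = 0.4 MHz.
0.4 MHz ≤ fs/2 = 3.8 MHz, appears at 0.4 MHz.

0.4 MHz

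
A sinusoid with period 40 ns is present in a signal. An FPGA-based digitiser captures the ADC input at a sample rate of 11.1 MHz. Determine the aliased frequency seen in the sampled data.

2.8 MHz

T = 40 ns → f = 1/T = 25 MHz.
25 MHz mod fs = 2.8 MHz.
2.8 MHz ≤ fs/2 = 5.55 MHz, appears at 2.8 MHz.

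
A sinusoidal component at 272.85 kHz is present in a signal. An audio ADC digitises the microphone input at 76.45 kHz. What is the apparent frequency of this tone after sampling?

32.95 kHz

272.85 kHz mod fs = 43.5 kHz.
43.5 kHz > fs/2 = 38.225 kHz, folds to fs − 43.5 kHz = 32.95 kHz.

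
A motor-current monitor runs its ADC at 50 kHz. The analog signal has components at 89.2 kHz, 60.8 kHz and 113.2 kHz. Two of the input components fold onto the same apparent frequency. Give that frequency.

10.8 kHz

fs/2 = 25 kHz.
89.2 kHz mod fs = 39.2 kHz.
39.2 kHz > fs/2 = 25 kHz, folds to fs − 39.2 kHz = 10.8 kHz.
60.8 kHz mod fs = 10.8 kHz.
10.8 kHz ≤ fs/2 = 25 kHz, appears at 10.8 kHz.
113.2 kHz mod fs = 13.2 kHz.
13.2 kHz ≤ fs/2 = 25 kHz, appears at 13.2 kHz.
60.8 kHz and 89.2 kHz both map to 10.8 kHz.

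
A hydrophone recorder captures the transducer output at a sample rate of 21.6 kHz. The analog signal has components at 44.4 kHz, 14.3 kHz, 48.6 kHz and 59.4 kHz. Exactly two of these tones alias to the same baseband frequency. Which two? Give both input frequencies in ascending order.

fs/2 = 10.8 kHz.
44.4 kHz mod fs = 1.2 kHz.
1.2 kHz ≤ fs/2 = 10.8 kHz, appears at 1.2 kHz.
14.3 kHz > fs/2 = 10.8 kHz, folds to fs − 14.3 kHz = 7.3 kHz.
48.6 kHz mod fs = 5.4 kHz.
5.4 kHz ≤ fs/2 = 10.8 kHz, appears at 5.4 kHz.
59.4 kHz mod fs = 16.2 kHz.
16.2 kHz > fs/2 = 10.8 kHz, folds to fs − 16.2 kHz = 5.4 kHz.
48.6 kHz and 59.4 kHz both map to 5.4 kHz.

48.6 kHz, 59.4 kHz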